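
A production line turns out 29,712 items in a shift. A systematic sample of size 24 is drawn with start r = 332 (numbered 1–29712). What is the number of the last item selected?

k = 29712/24 = 1238
24th selection = r + (24−1)·k = 332 + 23×1238 = 332 + 28474 = 28806

28806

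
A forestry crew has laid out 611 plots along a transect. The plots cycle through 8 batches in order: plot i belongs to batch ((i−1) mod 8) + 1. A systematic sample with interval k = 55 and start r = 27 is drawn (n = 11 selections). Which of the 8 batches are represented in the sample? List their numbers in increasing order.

1, 2, 3, 4, 5, 6, 7, 8

Consecutive selections differ by k = 55, so their batch numbers differ by 55 mod 8 = 7.
gcd(55, 8) = 1, so the sample visits 8/1 = 8 distinct residues mod 8.
Start 27 is batch 3; the batches hit are 1, 2, 3, 4, 5, 6, 7, 8.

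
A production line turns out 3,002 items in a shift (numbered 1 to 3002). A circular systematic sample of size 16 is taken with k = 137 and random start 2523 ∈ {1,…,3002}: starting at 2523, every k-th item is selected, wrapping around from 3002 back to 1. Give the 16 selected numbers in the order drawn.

Selection 1: 2523
Selection 2: 2523 + 137 = 2660
Selection 3: 2660 + 137 = 2797
Selection 4: 2797 + 137 = 2934
Selection 5: 2934 + 137 = 3071 → 3071 − 3002 = 69
Selection 6: 69 + 137 = 206
Selection 7: 206 + 137 = 343
Selection 8: 343 + 137 = 480
Selection 9: 480 + 137 = 617
Selection 10: 617 + 137 = 754
Selection 11: 754 + 137 = 891
Selection 12: 891 + 137 = 1028
Selection 13: 1028 + 137 = 1165
Selection 14: 1165 + 137 = 1302
Selection 15: 1302 + 137 = 1439
Selection 16: 1439 + 137 = 1576

2523, 2660, 2797, 2934, 69, 206, 343, 480, 617, 754, 891, 1028, 1165, 1302, 1439, 1576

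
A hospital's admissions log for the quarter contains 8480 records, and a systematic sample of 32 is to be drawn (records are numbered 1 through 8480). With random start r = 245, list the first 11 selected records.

k = N/n = 8480/32 = 265
record 1: 245
record 2: 245 + 265 = 510
record 3: 510 + 265 = 775
record 4: 775 + 265 = 1040
record 5: 1040 + 265 = 1305
record 6: 1305 + 265 = 1570
record 7: 1570 + 265 = 1835
record 8: 1835 + 265 = 2100
record 9: 2100 + 265 = 2365
record 10: 2365 + 265 = 2630
record 11: 2630 + 265 = 2895

245, 510, 775, 1040, 1305, 1570, 1835, 2100, 2365, 2630, 2895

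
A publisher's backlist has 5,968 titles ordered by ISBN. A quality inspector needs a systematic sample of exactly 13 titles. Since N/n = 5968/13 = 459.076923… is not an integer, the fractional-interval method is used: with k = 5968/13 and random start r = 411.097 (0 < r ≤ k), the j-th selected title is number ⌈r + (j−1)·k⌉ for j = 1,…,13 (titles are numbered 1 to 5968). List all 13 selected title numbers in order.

412, 871, 1330, 1789, 2248, 2707, 3166, 3625, 4084, 4543, 5002, 5461, 5921

j=1: r + 0k = 411.097 → ⌈·⌉ = 412
j=2: r + 1k = 870.173923… → ⌈·⌉ = 871
j=3: r + 2k = 1329.250846… → ⌈·⌉ = 1330
j=4: r + 3k = 1788.327769… → ⌈·⌉ = 1789
j=5: r + 4k = 2247.404692… → ⌈·⌉ = 2248
j=6: r + 5k = 2706.481615… → ⌈·⌉ = 2707
j=7: r + 6k = 3165.558538… → ⌈·⌉ = 3166
j=8: r + 7k = 3624.635461… → ⌈·⌉ = 3625
j=9: r + 8k = 4083.712384… → ⌈·⌉ = 4084
j=10: r + 9k = 4542.789307… → ⌈·⌉ = 4543
j=11: r + 10k = 5001.866230… → ⌈·⌉ = 5002
j=12: r + 11k = 5460.943153… → ⌈·⌉ = 5461
j=13: r + 12k = 5920.020076… → ⌈·⌉ = 5921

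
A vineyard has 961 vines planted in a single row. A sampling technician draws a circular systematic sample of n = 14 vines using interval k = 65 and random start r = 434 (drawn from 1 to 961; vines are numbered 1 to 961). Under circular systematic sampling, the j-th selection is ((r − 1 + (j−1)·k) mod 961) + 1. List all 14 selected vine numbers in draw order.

Selection 1: 434
Selection 2: 434 + 65 = 499
Selection 3: 499 + 65 = 564
Selection 4: 564 + 65 = 629
Selection 5: 629 + 65 = 694
Selection 6: 694 + 65 = 759
Selection 7: 759 + 65 = 824
Selection 8: 824 + 65 = 889
Selection 9: 889 + 65 = 954
Selection 10: 954 + 65 = 1019 → 1019 − 961 = 58
Selection 11: 58 + 65 = 123
Selection 12: 123 + 65 = 188
Selection 13: 188 + 65 = 253
Selection 14: 253 + 65 = 318

434, 499, 564, 629, 694, 759, 824, 889, 954, 58, 123, 188, 253, 318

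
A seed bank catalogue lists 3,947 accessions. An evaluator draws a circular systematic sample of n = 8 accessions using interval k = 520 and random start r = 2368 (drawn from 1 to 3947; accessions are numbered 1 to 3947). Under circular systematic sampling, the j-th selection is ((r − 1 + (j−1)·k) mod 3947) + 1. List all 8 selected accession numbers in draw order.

2368, 2888, 3408, 3928, 501, 1021, 1541, 2061

Selection 1: 2368
Selection 2: 2368 + 520 = 2888
Selection 3: 2888 + 520 = 3408
Selection 4: 3408 + 520 = 3928
Selection 5: 3928 + 520 = 4448 → 4448 − 3947 = 501
Selection 6: 501 + 520 = 1021
Selection 7: 1021 + 520 = 1541
Selection 8: 1541 + 520 = 2061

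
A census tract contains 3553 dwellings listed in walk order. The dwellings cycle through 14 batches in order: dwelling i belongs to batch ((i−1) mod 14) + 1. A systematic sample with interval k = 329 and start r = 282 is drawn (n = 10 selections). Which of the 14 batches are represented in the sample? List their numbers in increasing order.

2, 9

Consecutive selections differ by k = 329, so their batch numbers differ by 329 mod 14 = 7.
gcd(329, 14) = 7, so the sample visits 14/7 = 2 distinct residues mod 14.
Start 282 is batch 2; the batches hit are 2, 9.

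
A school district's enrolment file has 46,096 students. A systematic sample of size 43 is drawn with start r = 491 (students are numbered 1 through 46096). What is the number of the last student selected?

k = 46096/43 = 1072
43rd selection = r + (43−1)·k = 491 + 42×1072 = 491 + 45024 = 45515

45515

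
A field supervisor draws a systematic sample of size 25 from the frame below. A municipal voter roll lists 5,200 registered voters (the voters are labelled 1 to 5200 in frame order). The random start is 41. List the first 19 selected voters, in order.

k = N/n = 5200/25 = 208
voter 1: 41
voter 2: 41 + 208 = 249
voter 3: 249 + 208 = 457
voter 4: 457 + 208 = 665
voter 5: 665 + 208 = 873
voter 6: 873 + 208 = 1081
voter 7: 1081 + 208 = 1289
voter 8: 1289 + 208 = 1497
voter 9: 1497 + 208 = 1705
voter 10: 1705 + 208 = 1913
voter 11: 1913 + 208 = 2121
voter 12: 2121 + 208 = 2329
voter 13: 2329 + 208 = 2537
voter 14: 2537 + 208 = 2745
voter 15: 2745 + 208 = 2953
voter 16: 2953 + 208 = 3161
voter 17: 3161 + 208 = 3369
voter 18: 3369 + 208 = 3577
voter 19: 3577 + 208 = 3785

41, 249, 457, 665, 873, 1081, 1289, 1497, 1705, 1913, 2121, 2329, 2537, 2745, 2953, 3161, 3369, 3577, 3785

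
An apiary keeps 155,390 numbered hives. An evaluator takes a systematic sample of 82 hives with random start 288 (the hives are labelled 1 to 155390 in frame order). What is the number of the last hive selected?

153783

k = 155390/82 = 1895
82nd selection = r + (82−1)·k = 288 + 81×1895 = 288 + 153495 = 153783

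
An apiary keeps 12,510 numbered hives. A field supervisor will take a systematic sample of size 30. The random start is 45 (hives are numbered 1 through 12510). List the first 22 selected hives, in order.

k = N/n = 12510/30 = 417
hive 1: 45
hive 2: 45 + 417 = 462
hive 3: 462 + 417 = 879
hive 4: 879 + 417 = 1296
hive 5: 1296 + 417 = 1713
hive 6: 1713 + 417 = 2130
hive 7: 2130 + 417 = 2547
hive 8: 2547 + 417 = 2964
hive 9: 2964 + 417 = 3381
hive 10: 3381 + 417 = 3798
hive 11: 3798 + 417 = 4215
hive 12: 4215 + 417 = 4632
hive 13: 4632 + 417 = 5049
hive 14: 5049 + 417 = 5466
hive 15: 5466 + 417 = 5883
hive 16: 5883 + 417 = 6300
hive 17: 6300 + 417 = 6717
hive 18: 6717 + 417 = 7134
hive 19: 7134 + 417 = 7551
hive 20: 7551 + 417 = 7968
hive 21: 7968 + 417 = 8385
hive 22: 8385 + 417 = 8802

45, 462, 879, 1296, 1713, 2130, 2547, 2964, 3381, 3798, 4215, 4632, 5049, 5466, 5883, 6300, 6717, 7134, 7551, 7968, 8385, 8802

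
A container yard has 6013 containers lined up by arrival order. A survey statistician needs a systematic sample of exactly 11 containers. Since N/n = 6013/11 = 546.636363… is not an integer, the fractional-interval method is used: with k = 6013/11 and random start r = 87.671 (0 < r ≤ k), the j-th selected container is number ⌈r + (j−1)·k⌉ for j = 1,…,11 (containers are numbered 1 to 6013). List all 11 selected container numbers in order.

88, 635, 1181, 1728, 2275, 2821, 3368, 3915, 4461, 5008, 5555

j=1: r + 0k = 87.671 → ⌈·⌉ = 88
j=2: r + 1k = 634.307363… → ⌈·⌉ = 635
j=3: r + 2k = 1180.943727… → ⌈·⌉ = 1181
j=4: r + 3k = 1727.580090… → ⌈·⌉ = 1728
j=5: r + 4k = 2274.216454… → ⌈·⌉ = 2275
j=6: r + 5k = 2820.852818… → ⌈·⌉ = 2821
j=7: r + 6k = 3367.489181… → ⌈·⌉ = 3368
j=8: r + 7k = 3914.125545… → ⌈·⌉ = 3915
j=9: r + 8k = 4460.761909… → ⌈·⌉ = 4461
j=10: r + 9k = 5007.398272… → ⌈·⌉ = 5008
j=11: r + 10k = 5554.034636… → ⌈·⌉ = 5555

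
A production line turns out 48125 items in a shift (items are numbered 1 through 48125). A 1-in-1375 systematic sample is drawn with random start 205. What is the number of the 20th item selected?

k = 1375
20th selection = r + (20−1)·k = 205 + 19×1375 = 205 + 26125 = 26330

26330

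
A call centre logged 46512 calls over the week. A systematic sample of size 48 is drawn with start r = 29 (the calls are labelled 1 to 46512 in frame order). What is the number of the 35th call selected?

32975

k = 46512/48 = 969
35th selection = r + (35−1)·k = 29 + 34×969 = 29 + 32946 = 32975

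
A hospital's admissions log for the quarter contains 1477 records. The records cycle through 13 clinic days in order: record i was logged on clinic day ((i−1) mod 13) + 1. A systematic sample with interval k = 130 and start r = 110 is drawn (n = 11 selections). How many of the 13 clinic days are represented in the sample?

Consecutive selections differ by k = 130, so their clinic day numbers differ by 130 mod 13 = 0.
gcd(130, 13) = 13, so the sample visits 13/13 = 1 distinct residues mod 13.
Start 110 is clinic day 6; the clinic days hit are 6.

1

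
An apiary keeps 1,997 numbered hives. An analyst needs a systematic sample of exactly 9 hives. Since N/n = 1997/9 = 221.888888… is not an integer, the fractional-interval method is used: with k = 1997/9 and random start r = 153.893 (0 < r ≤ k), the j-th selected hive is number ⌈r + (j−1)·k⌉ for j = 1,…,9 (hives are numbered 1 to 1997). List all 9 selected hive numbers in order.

j=1: r + 0k = 153.893 → ⌈·⌉ = 154
j=2: r + 1k = 375.781888… → ⌈·⌉ = 376
j=3: r + 2k = 597.670777… → ⌈·⌉ = 598
j=4: r + 3k = 819.559666… → ⌈·⌉ = 820
j=5: r + 4k = 1041.448555… → ⌈·⌉ = 1042
j=6: r + 5k = 1263.337444… → ⌈·⌉ = 1264
j=7: r + 6k = 1485.226333… → ⌈·⌉ = 1486
j=8: r + 7k = 1707.115222… → ⌈·⌉ = 1708
j=9: r + 8k = 1929.004111… → ⌈·⌉ = 1930

154, 376, 598, 820, 1042, 1264, 1486, 1708, 1930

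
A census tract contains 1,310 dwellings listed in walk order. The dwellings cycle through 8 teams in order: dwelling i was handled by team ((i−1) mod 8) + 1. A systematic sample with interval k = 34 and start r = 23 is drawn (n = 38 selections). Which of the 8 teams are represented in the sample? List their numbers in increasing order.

1, 3, 5, 7

Consecutive selections differ by k = 34, so their team numbers differ by 34 mod 8 = 2.
gcd(34, 8) = 2, so the sample visits 8/2 = 4 distinct residues mod 8.
Start 23 is team 7; the teams hit are 1, 3, 5, 7.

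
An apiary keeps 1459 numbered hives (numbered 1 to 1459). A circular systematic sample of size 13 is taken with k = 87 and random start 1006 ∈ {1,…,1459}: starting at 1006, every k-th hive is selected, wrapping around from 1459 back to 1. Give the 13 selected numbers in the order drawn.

1006, 1093, 1180, 1267, 1354, 1441, 69, 156, 243, 330, 417, 504, 591

Selection 1: 1006
Selection 2: 1006 + 87 = 1093
Selection 3: 1093 + 87 = 1180
Selection 4: 1180 + 87 = 1267
Selection 5: 1267 + 87 = 1354
Selection 6: 1354 + 87 = 1441
Selection 7: 1441 + 87 = 1528 → 1528 − 1459 = 69
Selection 8: 69 + 87 = 156
Selection 9: 156 + 87 = 243
Selection 10: 243 + 87 = 330
Selection 11: 330 + 87 = 417
Selection 12: 417 + 87 = 504
Selection 13: 504 + 87 = 591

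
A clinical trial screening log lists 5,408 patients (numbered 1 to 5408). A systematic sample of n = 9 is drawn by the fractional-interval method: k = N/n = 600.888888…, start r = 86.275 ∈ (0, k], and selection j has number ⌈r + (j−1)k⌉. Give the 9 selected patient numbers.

87, 688, 1289, 1889, 2490, 3091, 3692, 4293, 4894

j=1: r + 0k = 86.275 → ⌈·⌉ = 87
j=2: r + 1k = 687.163888… → ⌈·⌉ = 688
j=3: r + 2k = 1288.052777… → ⌈·⌉ = 1289
j=4: r + 3k = 1888.941666… → ⌈·⌉ = 1889
j=5: r + 4k = 2489.830555… → ⌈·⌉ = 2490
j=6: r + 5k = 3090.719444… → ⌈·⌉ = 3091
j=7: r + 6k = 3691.608333… → ⌈·⌉ = 3692
j=8: r + 7k = 4292.497222… → ⌈·⌉ = 4293
j=9: r + 8k = 4893.386111… → ⌈·⌉ = 4894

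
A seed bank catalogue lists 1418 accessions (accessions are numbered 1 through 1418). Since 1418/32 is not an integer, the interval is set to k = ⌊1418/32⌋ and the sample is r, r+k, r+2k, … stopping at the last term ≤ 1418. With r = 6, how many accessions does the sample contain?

33

k = ⌊1418/32⌋ = 44
Achieved size = ⌊(1418 − 6)/44⌋ + 1 = ⌊1412/44⌋ + 1 = 32 + 1 = 33
(last selection: 6 + 32×44 = 1414 ≤ 1418; next would be 1458 > 1418)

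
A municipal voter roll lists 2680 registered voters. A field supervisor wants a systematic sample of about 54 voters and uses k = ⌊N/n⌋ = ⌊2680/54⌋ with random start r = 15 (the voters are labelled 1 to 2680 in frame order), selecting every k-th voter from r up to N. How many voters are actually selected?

k = ⌊2680/54⌋ = 49
Achieved size = ⌊(2680 − 15)/49⌋ + 1 = ⌊2665/49⌋ + 1 = 54 + 1 = 55
(last selection: 15 + 54×49 = 2661 ≤ 2680; next would be 2710 > 2680)

55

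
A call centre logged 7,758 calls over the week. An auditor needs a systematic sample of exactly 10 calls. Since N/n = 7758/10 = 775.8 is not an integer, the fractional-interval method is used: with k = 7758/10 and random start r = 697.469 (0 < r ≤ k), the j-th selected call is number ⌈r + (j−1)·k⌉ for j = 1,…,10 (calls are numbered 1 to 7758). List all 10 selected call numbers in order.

j=1: r + 0k = 697.469 → ⌈·⌉ = 698
j=2: r + 1k = 1473.269 → ⌈·⌉ = 1474
j=3: r + 2k = 2249.069 → ⌈·⌉ = 2250
j=4: r + 3k = 3024.869 → ⌈·⌉ = 3025
j=5: r + 4k = 3800.669 → ⌈·⌉ = 3801
j=6: r + 5k = 4576.469 → ⌈·⌉ = 4577
j=7: r + 6k = 5352.269 → ⌈·⌉ = 5353
j=8: r + 7k = 6128.069 → ⌈·⌉ = 6129
j=9: r + 8k = 6903.869 → ⌈·⌉ = 6904
j=10: r + 9k = 7679.669 → ⌈·⌉ = 7680

698, 1474, 2250, 3025, 3801, 4577, 5353, 6129, 6904, 7680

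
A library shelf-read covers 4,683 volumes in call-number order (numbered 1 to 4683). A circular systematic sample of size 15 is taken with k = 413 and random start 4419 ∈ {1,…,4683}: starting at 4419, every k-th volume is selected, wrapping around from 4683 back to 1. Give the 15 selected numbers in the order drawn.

Selection 1: 4419
Selection 2: 4419 + 413 = 4832 → 4832 − 4683 = 149
Selection 3: 149 + 413 = 562
Selection 4: 562 + 413 = 975
Selection 5: 975 + 413 = 1388
Selection 6: 1388 + 413 = 1801
Selection 7: 1801 + 413 = 2214
Selection 8: 2214 + 413 = 2627
Selection 9: 2627 + 413 = 3040
Selection 10: 3040 + 413 = 3453
Selection 11: 3453 + 413 = 3866
Selection 12: 3866 + 413 = 4279
Selection 13: 4279 + 413 = 4692 → 4692 − 4683 = 9
Selection 14: 9 + 413 = 422
Selection 15: 422 + 413 = 835

4419, 149, 562, 975, 1388, 1801, 2214, 2627, 3040, 3453, 3866, 4279, 9, 422, 835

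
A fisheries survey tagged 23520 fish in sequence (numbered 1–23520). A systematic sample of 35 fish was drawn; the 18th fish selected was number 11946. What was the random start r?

522

k = 23520/35 = 672
r = 11946 − (18−1)×672 = 11946 − 11424 = 522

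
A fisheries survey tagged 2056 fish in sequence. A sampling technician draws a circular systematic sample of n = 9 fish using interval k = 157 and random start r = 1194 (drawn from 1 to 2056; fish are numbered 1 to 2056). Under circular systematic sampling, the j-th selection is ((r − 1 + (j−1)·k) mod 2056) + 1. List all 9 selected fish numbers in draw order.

1194, 1351, 1508, 1665, 1822, 1979, 80, 237, 394

Selection 1: 1194
Selection 2: 1194 + 157 = 1351
Selection 3: 1351 + 157 = 1508
Selection 4: 1508 + 157 = 1665
Selection 5: 1665 + 157 = 1822
Selection 6: 1822 + 157 = 1979
Selection 7: 1979 + 157 = 2136 → 2136 − 2056 = 80
Selection 8: 80 + 157 = 237
Selection 9: 237 + 157 = 394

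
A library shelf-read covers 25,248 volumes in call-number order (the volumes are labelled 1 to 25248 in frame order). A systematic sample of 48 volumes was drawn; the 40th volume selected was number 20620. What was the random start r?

106

k = 25248/48 = 526
r = 20620 − (40−1)×526 = 20620 − 20514 = 106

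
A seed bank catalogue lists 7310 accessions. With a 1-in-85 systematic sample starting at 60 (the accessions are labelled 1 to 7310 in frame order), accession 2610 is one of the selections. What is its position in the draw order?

k = 85
position = (2610 − 60)/85 + 1 = 2550/85 + 1 = 30 + 1 = 31

31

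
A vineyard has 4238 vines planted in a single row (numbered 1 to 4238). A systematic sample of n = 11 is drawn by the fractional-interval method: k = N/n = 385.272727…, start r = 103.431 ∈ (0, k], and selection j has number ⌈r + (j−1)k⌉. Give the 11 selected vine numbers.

j=1: r + 0k = 103.431 → ⌈·⌉ = 104
j=2: r + 1k = 488.703727… → ⌈·⌉ = 489
j=3: r + 2k = 873.976454… → ⌈·⌉ = 874
j=4: r + 3k = 1259.249181… → ⌈·⌉ = 1260
j=5: r + 4k = 1644.521909… → ⌈·⌉ = 1645
j=6: r + 5k = 2029.794636… → ⌈·⌉ = 2030
j=7: r + 6k = 2415.067363… → ⌈·⌉ = 2416
j=8: r + 7k = 2800.340090… → ⌈·⌉ = 2801
j=9: r + 8k = 3185.612818… → ⌈·⌉ = 3186
j=10: r + 9k = 3570.885545… → ⌈·⌉ = 3571
j=11: r + 10k = 3956.158272… → ⌈·⌉ = 3957

104, 489, 874, 1260, 1645, 2030, 2416, 2801, 3186, 3571, 3957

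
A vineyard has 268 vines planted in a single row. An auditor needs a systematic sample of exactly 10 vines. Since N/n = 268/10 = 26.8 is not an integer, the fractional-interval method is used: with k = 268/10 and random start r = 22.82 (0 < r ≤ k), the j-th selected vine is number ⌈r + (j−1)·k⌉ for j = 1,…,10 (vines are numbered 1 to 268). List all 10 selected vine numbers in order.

23, 50, 77, 104, 131, 157, 184, 211, 238, 265

j=1: r + 0k = 22.82 → ⌈·⌉ = 23
j=2: r + 1k = 49.62 → ⌈·⌉ = 50
j=3: r + 2k = 76.42 → ⌈·⌉ = 77
j=4: r + 3k = 103.22 → ⌈·⌉ = 104
j=5: r + 4k = 130.02 → ⌈·⌉ = 131
j=6: r + 5k = 156.82 → ⌈·⌉ = 157
j=7: r + 6k = 183.62 → ⌈·⌉ = 184
j=8: r + 7k = 210.42 → ⌈·⌉ = 211
j=9: r + 8k = 237.22 → ⌈·⌉ = 238
j=10: r + 9k = 264.02 → ⌈·⌉ = 265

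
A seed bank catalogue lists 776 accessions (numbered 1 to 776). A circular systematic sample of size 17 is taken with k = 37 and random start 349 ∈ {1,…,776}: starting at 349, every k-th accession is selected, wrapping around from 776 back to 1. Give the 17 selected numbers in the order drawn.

Selection 1: 349
Selection 2: 349 + 37 = 386
Selection 3: 386 + 37 = 423
Selection 4: 423 + 37 = 460
Selection 5: 460 + 37 = 497
Selection 6: 497 + 37 = 534
Selection 7: 534 + 37 = 571
Selection 8: 571 + 37 = 608
Selection 9: 608 + 37 = 645
Selection 10: 645 + 37 = 682
Selection 11: 682 + 37 = 719
Selection 12: 719 + 37 = 756
Selection 13: 756 + 37 = 793 → 793 − 776 = 17
Selection 14: 17 + 37 = 54
Selection 15: 54 + 37 = 91
Selection 16: 91 + 37 = 128
Selection 17: 128 + 37 = 165

349, 386, 423, 460, 497, 534, 571, 608, 645, 682, 719, 756, 17, 54, 91, 128, 165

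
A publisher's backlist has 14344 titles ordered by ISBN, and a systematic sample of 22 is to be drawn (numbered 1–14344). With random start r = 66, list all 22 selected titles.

k = N/n = 14344/22 = 652
title 1: 66
title 2: 66 + 652 = 718
title 3: 718 + 652 = 1370
title 4: 1370 + 652 = 2022
title 5: 2022 + 652 = 2674
title 6: 2674 + 652 = 3326
title 7: 3326 + 652 = 3978
title 8: 3978 + 652 = 4630
title 9: 4630 + 652 = 5282
title 10: 5282 + 652 = 5934
title 11: 5934 + 652 = 6586
title 12: 6586 + 652 = 7238
title 13: 7238 + 652 = 7890
title 14: 7890 + 652 = 8542
title 15: 8542 + 652 = 9194
title 16: 9194 + 652 = 9846
title 17: 9846 + 652 = 10498
title 18: 10498 + 652 = 11150
title 19: 11150 + 652 = 11802
title 20: 11802 + 652 = 12454
title 21: 12454 + 652 = 13106
title 22: 13106 + 652 = 13758

66, 718, 1370, 2022, 2674, 3326, 3978, 4630, 5282, 5934, 6586, 7238, 7890, 8542, 9194, 9846, 10498, 11150, 11802, 12454, 13106, 13758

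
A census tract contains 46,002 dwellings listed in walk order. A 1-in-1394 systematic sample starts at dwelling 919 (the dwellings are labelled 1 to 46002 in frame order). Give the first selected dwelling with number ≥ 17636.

17647

k = 1394
Steps past start: ⌈(17636 − 919)/1394⌉ = ⌈16717/1394⌉ = 12
Selected dwelling: 919 + 12×1394 = 17647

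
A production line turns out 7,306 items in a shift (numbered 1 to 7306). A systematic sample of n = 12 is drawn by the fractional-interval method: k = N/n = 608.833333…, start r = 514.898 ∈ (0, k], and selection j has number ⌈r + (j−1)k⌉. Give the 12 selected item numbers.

j=1: r + 0k = 514.898 → ⌈·⌉ = 515
j=2: r + 1k = 1123.731333… → ⌈·⌉ = 1124
j=3: r + 2k = 1732.564666… → ⌈·⌉ = 1733
j=4: r + 3k = 2341.398 → ⌈·⌉ = 2342
j=5: r + 4k = 2950.231333… → ⌈·⌉ = 2951
j=6: r + 5k = 3559.064666… → ⌈·⌉ = 3560
j=7: r + 6k = 4167.898 → ⌈·⌉ = 4168
j=8: r + 7k = 4776.731333… → ⌈·⌉ = 4777
j=9: r + 8k = 5385.564666… → ⌈·⌉ = 5386
j=10: r + 9k = 5994.398 → ⌈·⌉ = 5995
j=11: r + 10k = 6603.231333… → ⌈·⌉ = 6604
j=12: r + 11k = 7212.064666… → ⌈·⌉ = 7213

515, 1124, 1733, 2342, 2951, 3560, 4168, 4777, 5386, 5995, 6604, 7213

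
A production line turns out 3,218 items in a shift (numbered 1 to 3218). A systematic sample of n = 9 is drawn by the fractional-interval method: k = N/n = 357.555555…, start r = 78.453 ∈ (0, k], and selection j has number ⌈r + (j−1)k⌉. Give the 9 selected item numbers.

j=1: r + 0k = 78.453 → ⌈·⌉ = 79
j=2: r + 1k = 436.008555… → ⌈·⌉ = 437
j=3: r + 2k = 793.564111… → ⌈·⌉ = 794
j=4: r + 3k = 1151.119666… → ⌈·⌉ = 1152
j=5: r + 4k = 1508.675222… → ⌈·⌉ = 1509
j=6: r + 5k = 1866.230777… → ⌈·⌉ = 1867
j=7: r + 6k = 2223.786333… → ⌈·⌉ = 2224
j=8: r + 7k = 2581.341888… → ⌈·⌉ = 2582
j=9: r + 8k = 2938.897444… → ⌈·⌉ = 2939

79, 437, 794, 1152, 1509, 1867, 2224, 2582, 2939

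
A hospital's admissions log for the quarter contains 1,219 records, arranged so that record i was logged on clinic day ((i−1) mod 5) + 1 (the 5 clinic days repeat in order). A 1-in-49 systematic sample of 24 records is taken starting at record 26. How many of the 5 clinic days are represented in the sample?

5

Consecutive selections differ by k = 49, so their clinic day numbers differ by 49 mod 5 = 4.
gcd(49, 5) = 1, so the sample visits 5/1 = 5 distinct residues mod 5.
Start 26 is clinic day 1; the clinic days hit are 1, 2, 3, 4, 5.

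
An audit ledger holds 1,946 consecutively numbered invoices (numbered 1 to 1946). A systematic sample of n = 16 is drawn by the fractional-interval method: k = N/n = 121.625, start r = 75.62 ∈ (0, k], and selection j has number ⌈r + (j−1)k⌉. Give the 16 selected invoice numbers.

j=1: r + 0k = 75.62 → ⌈·⌉ = 76
j=2: r + 1k = 197.245 → ⌈·⌉ = 198
j=3: r + 2k = 318.87 → ⌈·⌉ = 319
j=4: r + 3k = 440.495 → ⌈·⌉ = 441
j=5: r + 4k = 562.12 → ⌈·⌉ = 563
j=6: r + 5k = 683.745 → ⌈·⌉ = 684
j=7: r + 6k = 805.37 → ⌈·⌉ = 806
j=8: r + 7k = 926.995 → ⌈·⌉ = 927
j=9: r + 8k = 1048.62 → ⌈·⌉ = 1049
j=10: r + 9k = 1170.245 → ⌈·⌉ = 1171
j=11: r + 10k = 1291.87 → ⌈·⌉ = 1292
j=12: r + 11k = 1413.495 → ⌈·⌉ = 1414
j=13: r + 12k = 1535.12 → ⌈·⌉ = 1536
j=14: r + 13k = 1656.745 → ⌈·⌉ = 1657
j=15: r + 14k = 1778.37 → ⌈·⌉ = 1779
j=16: r + 15k = 1899.995 → ⌈·⌉ = 1900

76, 198, 319, 441, 563, 684, 806, 927, 1049, 1171, 1292, 1414, 1536, 1657, 1779, 1900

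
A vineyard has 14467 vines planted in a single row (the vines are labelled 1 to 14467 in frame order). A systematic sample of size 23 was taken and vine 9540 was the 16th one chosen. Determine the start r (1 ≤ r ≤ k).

105

k = 14467/23 = 629
r = 9540 − (16−1)×629 = 9540 − 9435 = 105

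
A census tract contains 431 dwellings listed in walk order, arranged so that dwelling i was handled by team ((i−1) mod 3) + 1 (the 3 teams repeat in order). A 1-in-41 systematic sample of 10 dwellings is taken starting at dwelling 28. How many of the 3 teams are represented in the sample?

3

Consecutive selections differ by k = 41, so their team numbers differ by 41 mod 3 = 2.
gcd(41, 3) = 1, so the sample visits 3/1 = 3 distinct residues mod 3.
Start 28 is team 1; the teams hit are 1, 2, 3.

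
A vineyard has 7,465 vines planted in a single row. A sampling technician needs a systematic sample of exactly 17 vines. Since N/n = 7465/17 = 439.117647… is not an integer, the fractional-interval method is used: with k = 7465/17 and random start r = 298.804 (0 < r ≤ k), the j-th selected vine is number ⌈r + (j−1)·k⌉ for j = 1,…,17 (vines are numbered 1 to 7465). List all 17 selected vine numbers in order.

299, 738, 1178, 1617, 2056, 2495, 2934, 3373, 3812, 4251, 4690, 5130, 5569, 6008, 6447, 6886, 7325

j=1: r + 0k = 298.804 → ⌈·⌉ = 299
j=2: r + 1k = 737.921647… → ⌈·⌉ = 738
j=3: r + 2k = 1177.039294… → ⌈·⌉ = 1178
j=4: r + 3k = 1616.156941… → ⌈·⌉ = 1617
j=5: r + 4k = 2055.274588… → ⌈·⌉ = 2056
j=6: r + 5k = 2494.392235… → ⌈·⌉ = 2495
j=7: r + 6k = 2933.509882… → ⌈·⌉ = 2934
j=8: r + 7k = 3372.627529… → ⌈·⌉ = 3373
j=9: r + 8k = 3811.745176… → ⌈·⌉ = 3812
j=10: r + 9k = 4250.862823… → ⌈·⌉ = 4251
j=11: r + 10k = 4689.980470… → ⌈·⌉ = 4690
j=12: r + 11k = 5129.098117… → ⌈·⌉ = 5130
j=13: r + 12k = 5568.215764… → ⌈·⌉ = 5569
j=14: r + 13k = 6007.333411… → ⌈·⌉ = 6008
j=15: r + 14k = 6446.451058… → ⌈·⌉ = 6447
j=16: r + 15k = 6885.568705… → ⌈·⌉ = 6886
j=17: r + 16k = 7324.686352… → ⌈·⌉ = 7325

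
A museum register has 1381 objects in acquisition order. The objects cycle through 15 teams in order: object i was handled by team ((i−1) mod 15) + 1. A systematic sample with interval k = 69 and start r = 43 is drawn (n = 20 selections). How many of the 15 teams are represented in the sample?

Consecutive selections differ by k = 69, so their team numbers differ by 69 mod 15 = 9.
gcd(69, 15) = 3, so the sample visits 15/3 = 5 distinct residues mod 15.
Start 43 is team 13; the teams hit are 1, 4, 7, 10, 13.

5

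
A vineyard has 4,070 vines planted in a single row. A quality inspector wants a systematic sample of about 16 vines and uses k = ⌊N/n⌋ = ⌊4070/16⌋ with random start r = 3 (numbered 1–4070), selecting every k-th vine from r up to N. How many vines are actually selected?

17

k = ⌊4070/16⌋ = 254
Achieved size = ⌊(4070 − 3)/254⌋ + 1 = ⌊4067/254⌋ + 1 = 16 + 1 = 17
(last selection: 3 + 16×254 = 4067 ≤ 4070; next would be 4321 > 4070)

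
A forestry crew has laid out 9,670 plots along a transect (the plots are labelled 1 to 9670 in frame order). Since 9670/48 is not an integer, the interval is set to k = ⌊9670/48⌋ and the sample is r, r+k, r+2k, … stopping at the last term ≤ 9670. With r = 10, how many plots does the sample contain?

k = ⌊9670/48⌋ = 201
Achieved size = ⌊(9670 − 10)/201⌋ + 1 = ⌊9660/201⌋ + 1 = 48 + 1 = 49
(last selection: 10 + 48×201 = 9658 ≤ 9670; next would be 9859 > 9670)

49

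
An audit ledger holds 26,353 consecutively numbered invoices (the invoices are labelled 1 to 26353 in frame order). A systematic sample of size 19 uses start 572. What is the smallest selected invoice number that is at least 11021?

k = 26353/19 = 1387
Steps past start: ⌈(11021 − 572)/1387⌉ = ⌈10449/1387⌉ = 8
Selected invoice: 572 + 8×1387 = 11668

11668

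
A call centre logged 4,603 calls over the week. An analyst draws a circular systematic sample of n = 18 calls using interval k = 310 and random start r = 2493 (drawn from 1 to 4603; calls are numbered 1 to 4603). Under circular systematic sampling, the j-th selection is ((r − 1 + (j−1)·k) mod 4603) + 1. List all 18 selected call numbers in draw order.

Selection 1: 2493
Selection 2: 2493 + 310 = 2803
Selection 3: 2803 + 310 = 3113
Selection 4: 3113 + 310 = 3423
Selection 5: 3423 + 310 = 3733
Selection 6: 3733 + 310 = 4043
Selection 7: 4043 + 310 = 4353
Selection 8: 4353 + 310 = 4663 → 4663 − 4603 = 60
Selection 9: 60 + 310 = 370
Selection 10: 370 + 310 = 680
Selection 11: 680 + 310 = 990
Selection 12: 990 + 310 = 1300
Selection 13: 1300 + 310 = 1610
Selection 14: 1610 + 310 = 1920
Selection 15: 1920 + 310 = 2230
Selection 16: 2230 + 310 = 2540
Selection 17: 2540 + 310 = 2850
Selection 18: 2850 + 310 = 3160

2493, 2803, 3113, 3423, 3733, 4043, 4353, 60, 370, 680, 990, 1300, 1610, 1920, 2230, 2540, 2850, 3160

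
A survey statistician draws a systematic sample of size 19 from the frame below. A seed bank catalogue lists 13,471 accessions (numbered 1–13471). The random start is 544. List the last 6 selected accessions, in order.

k = N/n = 13471/19 = 709
14th selection = 544 + 13×709 = 9761
15th: 9761 + 709 = 10470
16th: 10470 + 709 = 11179
17th: 11179 + 709 = 11888
18th: 11888 + 709 = 12597
19th: 12597 + 709 = 13306

9761, 10470, 11179, 11888, 12597, 13306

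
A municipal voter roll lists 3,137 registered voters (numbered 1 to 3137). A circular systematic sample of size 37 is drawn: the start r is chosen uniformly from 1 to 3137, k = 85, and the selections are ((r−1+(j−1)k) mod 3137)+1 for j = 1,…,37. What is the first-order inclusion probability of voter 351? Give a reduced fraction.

For each position j, as r ranges over 1…3137 the j-th selection hits every voter exactly once, so voter 351 is selected for exactly 37 of the 3137 starts.
Inclusion probability = 37/3137.

37/3137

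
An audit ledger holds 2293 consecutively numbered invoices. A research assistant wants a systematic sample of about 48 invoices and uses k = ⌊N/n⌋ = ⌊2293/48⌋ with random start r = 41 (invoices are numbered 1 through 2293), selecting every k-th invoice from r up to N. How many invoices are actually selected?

48

k = ⌊2293/48⌋ = 47
Achieved size = ⌊(2293 − 41)/47⌋ + 1 = ⌊2252/47⌋ + 1 = 47 + 1 = 48
(last selection: 41 + 47×47 = 2250 ≤ 2293; next would be 2297 > 2293)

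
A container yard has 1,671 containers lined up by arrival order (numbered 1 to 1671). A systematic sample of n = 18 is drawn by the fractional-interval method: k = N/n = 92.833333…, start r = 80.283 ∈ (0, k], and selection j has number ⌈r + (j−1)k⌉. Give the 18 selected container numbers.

j=1: r + 0k = 80.283 → ⌈·⌉ = 81
j=2: r + 1k = 173.116333… → ⌈·⌉ = 174
j=3: r + 2k = 265.949666… → ⌈·⌉ = 266
j=4: r + 3k = 358.783 → ⌈·⌉ = 359
j=5: r + 4k = 451.616333… → ⌈·⌉ = 452
j=6: r + 5k = 544.449666… → ⌈·⌉ = 545
j=7: r + 6k = 637.283 → ⌈·⌉ = 638
j=8: r + 7k = 730.116333… → ⌈·⌉ = 731
j=9: r + 8k = 822.949666… → ⌈·⌉ = 823
j=10: r + 9k = 915.783 → ⌈·⌉ = 916
j=11: r + 10k = 1008.616333… → ⌈·⌉ = 1009
j=12: r + 11k = 1101.449666… → ⌈·⌉ = 1102
j=13: r + 12k = 1194.283 → ⌈·⌉ = 1195
j=14: r + 13k = 1287.116333… → ⌈·⌉ = 1288
j=15: r + 14k = 1379.949666… → ⌈·⌉ = 1380
j=16: r + 15k = 1472.783 → ⌈·⌉ = 1473
j=17: r + 16k = 1565.616333… → ⌈·⌉ = 1566
j=18: r + 17k = 1658.449666… → ⌈·⌉ = 1659

81, 174, 266, 359, 452, 545, 638, 731, 823, 916, 1009, 1102, 1195, 1288, 1380, 1473, 1566, 1659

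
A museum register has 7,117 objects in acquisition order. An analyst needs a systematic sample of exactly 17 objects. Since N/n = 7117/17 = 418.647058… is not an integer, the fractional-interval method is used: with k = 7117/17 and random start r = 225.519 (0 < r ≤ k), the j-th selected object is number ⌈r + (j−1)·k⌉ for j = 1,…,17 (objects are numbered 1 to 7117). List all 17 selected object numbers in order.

226, 645, 1063, 1482, 1901, 2319, 2738, 3157, 3575, 3994, 4412, 4831, 5250, 5668, 6087, 6506, 6924

j=1: r + 0k = 225.519 → ⌈·⌉ = 226
j=2: r + 1k = 644.166058… → ⌈·⌉ = 645
j=3: r + 2k = 1062.813117… → ⌈·⌉ = 1063
j=4: r + 3k = 1481.460176… → ⌈·⌉ = 1482
j=5: r + 4k = 1900.107235… → ⌈·⌉ = 1901
j=6: r + 5k = 2318.754294… → ⌈·⌉ = 2319
j=7: r + 6k = 2737.401352… → ⌈·⌉ = 2738
j=8: r + 7k = 3156.048411… → ⌈·⌉ = 3157
j=9: r + 8k = 3574.695470… → ⌈·⌉ = 3575
j=10: r + 9k = 3993.342529… → ⌈·⌉ = 3994
j=11: r + 10k = 4411.989588… → ⌈·⌉ = 4412
j=12: r + 11k = 4830.636647… → ⌈·⌉ = 4831
j=13: r + 12k = 5249.283705… → ⌈·⌉ = 5250
j=14: r + 13k = 5667.930764… → ⌈·⌉ = 5668
j=15: r + 14k = 6086.577823… → ⌈·⌉ = 6087
j=16: r + 15k = 6505.224882… → ⌈·⌉ = 6506
j=17: r + 16k = 6923.871941… → ⌈·⌉ = 6924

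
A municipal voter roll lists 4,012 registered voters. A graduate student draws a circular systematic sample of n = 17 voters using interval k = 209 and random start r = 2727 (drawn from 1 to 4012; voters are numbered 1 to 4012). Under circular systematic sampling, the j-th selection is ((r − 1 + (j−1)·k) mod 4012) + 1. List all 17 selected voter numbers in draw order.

Selection 1: 2727
Selection 2: 2727 + 209 = 2936
Selection 3: 2936 + 209 = 3145
Selection 4: 3145 + 209 = 3354
Selection 5: 3354 + 209 = 3563
Selection 6: 3563 + 209 = 3772
Selection 7: 3772 + 209 = 3981
Selection 8: 3981 + 209 = 4190 → 4190 − 4012 = 178
Selection 9: 178 + 209 = 387
Selection 10: 387 + 209 = 596
Selection 11: 596 + 209 = 805
Selection 12: 805 + 209 = 1014
Selection 13: 1014 + 209 = 1223
Selection 14: 1223 + 209 = 1432
Selection 15: 1432 + 209 = 1641
Selection 16: 1641 + 209 = 1850
Selection 17: 1850 + 209 = 2059

2727, 2936, 3145, 3354, 3563, 3772, 3981, 178, 387, 596, 805, 1014, 1223, 1432, 1641, 1850, 2059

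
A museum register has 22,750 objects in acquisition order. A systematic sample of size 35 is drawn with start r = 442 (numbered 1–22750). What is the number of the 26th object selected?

k = 22750/35 = 650
26th selection = r + (26−1)·k = 442 + 25×650 = 442 + 16250 = 16692

16692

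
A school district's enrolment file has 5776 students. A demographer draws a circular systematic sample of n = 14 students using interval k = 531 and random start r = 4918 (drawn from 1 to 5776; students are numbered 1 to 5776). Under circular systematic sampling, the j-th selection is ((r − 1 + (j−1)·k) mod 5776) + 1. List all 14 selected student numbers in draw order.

Selection 1: 4918
Selection 2: 4918 + 531 = 5449
Selection 3: 5449 + 531 = 5980 → 5980 − 5776 = 204
Selection 4: 204 + 531 = 735
Selection 5: 735 + 531 = 1266
Selection 6: 1266 + 531 = 1797
Selection 7: 1797 + 531 = 2328
Selection 8: 2328 + 531 = 2859
Selection 9: 2859 + 531 = 3390
Selection 10: 3390 + 531 = 3921
Selection 11: 3921 + 531 = 4452
Selection 12: 4452 + 531 = 4983
Selection 13: 4983 + 531 = 5514
Selection 14: 5514 + 531 = 6045 → 6045 − 5776 = 269

4918, 5449, 204, 735, 1266, 1797, 2328, 2859, 3390, 3921, 4452, 4983, 5514, 269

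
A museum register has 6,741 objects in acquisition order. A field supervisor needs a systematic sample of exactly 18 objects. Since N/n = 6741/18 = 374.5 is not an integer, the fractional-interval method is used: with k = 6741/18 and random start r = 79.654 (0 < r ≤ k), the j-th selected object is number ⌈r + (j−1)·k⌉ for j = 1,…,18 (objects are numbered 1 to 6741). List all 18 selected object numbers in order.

j=1: r + 0k = 79.654 → ⌈·⌉ = 80
j=2: r + 1k = 454.154 → ⌈·⌉ = 455
j=3: r + 2k = 828.654 → ⌈·⌉ = 829
j=4: r + 3k = 1203.154 → ⌈·⌉ = 1204
j=5: r + 4k = 1577.654 → ⌈·⌉ = 1578
j=6: r + 5k = 1952.154 → ⌈·⌉ = 1953
j=7: r + 6k = 2326.654 → ⌈·⌉ = 2327
j=8: r + 7k = 2701.154 → ⌈·⌉ = 2702
j=9: r + 8k = 3075.654 → ⌈·⌉ = 3076
j=10: r + 9k = 3450.154 → ⌈·⌉ = 3451
j=11: r + 10k = 3824.654 → ⌈·⌉ = 3825
j=12: r + 11k = 4199.154 → ⌈·⌉ = 4200
j=13: r + 12k = 4573.654 → ⌈·⌉ = 4574
j=14: r + 13k = 4948.154 → ⌈·⌉ = 4949
j=15: r + 14k = 5322.654 → ⌈·⌉ = 5323
j=16: r + 15k = 5697.154 → ⌈·⌉ = 5698
j=17: r + 16k = 6071.654 → ⌈·⌉ = 6072
j=18: r + 17k = 6446.154 → ⌈·⌉ = 6447

80, 455, 829, 1204, 1578, 1953, 2327, 2702, 3076, 3451, 3825, 4200, 4574, 4949, 5323, 5698, 6072, 6447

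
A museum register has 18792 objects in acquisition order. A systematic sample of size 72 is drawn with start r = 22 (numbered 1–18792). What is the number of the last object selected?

k = 18792/72 = 261
72nd selection = r + (72−1)·k = 22 + 71×261 = 22 + 18531 = 18553

18553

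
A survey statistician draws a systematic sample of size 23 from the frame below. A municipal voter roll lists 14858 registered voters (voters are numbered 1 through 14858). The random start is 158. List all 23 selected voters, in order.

158, 804, 1450, 2096, 2742, 3388, 4034, 4680, 5326, 5972, 6618, 7264, 7910, 8556, 9202, 9848, 10494, 11140, 11786, 12432, 13078, 13724, 14370

k = N/n = 14858/23 = 646
voter 1: 158
voter 2: 158 + 646 = 804
voter 3: 804 + 646 = 1450
voter 4: 1450 + 646 = 2096
voter 5: 2096 + 646 = 2742
voter 6: 2742 + 646 = 3388
voter 7: 3388 + 646 = 4034
voter 8: 4034 + 646 = 4680
voter 9: 4680 + 646 = 5326
voter 10: 5326 + 646 = 5972
voter 11: 5972 + 646 = 6618
voter 12: 6618 + 646 = 7264
voter 13: 7264 + 646 = 7910
voter 14: 7910 + 646 = 8556
voter 15: 8556 + 646 = 9202
voter 16: 9202 + 646 = 9848
voter 17: 9848 + 646 = 10494
voter 18: 10494 + 646 = 11140
voter 19: 11140 + 646 = 11786
voter 20: 11786 + 646 = 12432
voter 21: 12432 + 646 = 13078
voter 22: 13078 + 646 = 13724
voter 23: 13724 + 646 = 14370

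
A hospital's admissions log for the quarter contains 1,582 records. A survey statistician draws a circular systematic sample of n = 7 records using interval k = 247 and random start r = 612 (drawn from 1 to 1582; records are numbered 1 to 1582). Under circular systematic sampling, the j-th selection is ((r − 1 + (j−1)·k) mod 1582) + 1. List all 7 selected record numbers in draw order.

Selection 1: 612
Selection 2: 612 + 247 = 859
Selection 3: 859 + 247 = 1106
Selection 4: 1106 + 247 = 1353
Selection 5: 1353 + 247 = 1600 → 1600 − 1582 = 18
Selection 6: 18 + 247 = 265
Selection 7: 265 + 247 = 512

612, 859, 1106, 1353, 18, 265, 512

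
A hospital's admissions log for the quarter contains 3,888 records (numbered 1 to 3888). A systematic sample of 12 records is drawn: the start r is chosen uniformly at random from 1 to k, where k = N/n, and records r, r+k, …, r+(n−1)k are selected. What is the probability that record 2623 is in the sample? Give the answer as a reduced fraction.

1/324

k = 3888/12 = 324.
Record 2623 is selected iff r ≡ 2623 (mod 324); exactly one such r in {1,…,324}.
Inclusion probability = 1/324.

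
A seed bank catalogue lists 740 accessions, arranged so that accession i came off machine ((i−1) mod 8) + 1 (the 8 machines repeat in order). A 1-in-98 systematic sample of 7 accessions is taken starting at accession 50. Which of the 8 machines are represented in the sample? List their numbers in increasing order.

2, 4, 6, 8

Consecutive selections differ by k = 98, so their machine numbers differ by 98 mod 8 = 2.
gcd(98, 8) = 2, so the sample visits 8/2 = 4 distinct residues mod 8.
Start 50 is machine 2; the machines hit are 2, 4, 6, 8.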